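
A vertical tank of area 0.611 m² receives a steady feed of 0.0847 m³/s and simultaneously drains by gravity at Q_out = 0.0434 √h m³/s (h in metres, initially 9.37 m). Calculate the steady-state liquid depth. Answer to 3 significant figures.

3.81 m

Level balance: A dh/dt = 0.0847 − 0.0434 √h. Setting dh/dt = 0:
Q_in = 0.0434 √h_ss ⇒ √h_ss = 0.0847/0.0434 = 1.9516.
h_ss = 1.9516² = 3.8088 m. (Since h₀ = 9.37 m > h_ss, the level will fall toward this value.)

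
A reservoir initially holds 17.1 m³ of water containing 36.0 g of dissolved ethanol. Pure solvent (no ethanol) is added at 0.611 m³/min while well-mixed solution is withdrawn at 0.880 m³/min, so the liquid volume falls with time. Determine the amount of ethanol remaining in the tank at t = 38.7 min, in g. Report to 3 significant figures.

Let m(t) be the amount of ethanol. Volume: V(t) = V₀ + (Q_in − Q_out) t = 17.1 − 0.26900 t; V(38.7) = 6.6897 m³.
No ethanol enters, so dm/dt = −Q_out · (m/V).
Separate: dm/m = −Q_out dt/V(t) ⇒ ln(m/m₀) = −(Q_out/(Q_in−Q_out)) ln(V/V₀).
m = m₀ (V₀/V)^(Q_out/(Q_in−Q_out)) = 36.0 × (17.1/6.6897)^(-3.2714) = 1.6708 g.

1.67 g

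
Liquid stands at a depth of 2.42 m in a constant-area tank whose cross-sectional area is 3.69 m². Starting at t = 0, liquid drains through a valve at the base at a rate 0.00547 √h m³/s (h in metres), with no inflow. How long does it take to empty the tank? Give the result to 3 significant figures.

Volume balance on the tank: A dh/dt = −0.00547 √h.
This is separable: 2 d(√h)/dt = −0.00547/A, so √h = √h₀ − (0.00547/(2A)) t.
Tank is empty when √h = 0: t_empty = 2A√h₀/0.00547.
t_empty = 2·3.69·√2.42/0.00547 = 7.3800·1.5556/0.00547 = 2098.8 s.

2100 s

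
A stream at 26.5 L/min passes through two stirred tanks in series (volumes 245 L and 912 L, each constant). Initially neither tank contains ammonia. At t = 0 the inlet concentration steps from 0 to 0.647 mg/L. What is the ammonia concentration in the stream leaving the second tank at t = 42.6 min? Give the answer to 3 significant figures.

Time constants: τᵢ = Vᵢ/Q for each well-mixed tank.
τ₁ = 245/26.5 = 9.2453 min; τ₂ = 912/26.5 = 34.415 min.
Tank 1: C₁ = C_in(1 − e^(−t/τ₁)). Tank 2 (τ₁ ≠ τ₂): C₂ = C_in[1 − (τ₁ e^(−t/τ₁) − τ₂ e^(−t/τ₂))/(τ₁ − τ₂)].
At t = 42.6: e^(−t/τ₁) = 0.0099742, e^(−t/τ₂) = 0.29001.
C₂ = 0.647·[1 − (9.2453·0.0099742 − 34.415·0.29001)/(-25.170)] = 0.647·0.60712 = 0.39281 mg/L.

0.393 mg/L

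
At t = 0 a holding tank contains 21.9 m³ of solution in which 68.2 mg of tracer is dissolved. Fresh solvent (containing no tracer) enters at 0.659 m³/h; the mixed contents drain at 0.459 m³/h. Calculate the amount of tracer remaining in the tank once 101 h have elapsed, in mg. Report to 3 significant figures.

15.2 mg

Let m(t) be the amount of tracer. Volume: V(t) = V₀ + (Q_in − Q_out) t = 21.9 + 0.20000 t; V(101) = 42.100 m³.
No tracer enters, so dm/dt = −Q_out · (m/V).
Separate: dm/m = −Q_out dt/V(t) ⇒ ln(m/m₀) = −(Q_out/(Q_in−Q_out)) ln(V/V₀).
m = m₀ (V₀/V)^(Q_out/(Q_in−Q_out)) = 68.2 × (21.9/42.100)^(2.2950) = 15.219 mg.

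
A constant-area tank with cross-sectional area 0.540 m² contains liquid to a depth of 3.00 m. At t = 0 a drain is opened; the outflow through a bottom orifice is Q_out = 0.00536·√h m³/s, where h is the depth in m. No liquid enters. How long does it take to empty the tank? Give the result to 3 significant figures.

349 s

A dh/dt = −Q_out = −0.00536 √h.
∫ h^(−1/2) dh = −(0.00536/A) ∫ dt, giving 2√h = 2√h₀ − (0.00536/A) t.
Tank is empty when √h = 0: t_empty = 2A√h₀/0.00536.
t_empty = 2·0.540·√3.00/0.00536 = 1.0800·1.7321/0.00536 = 349.00 s.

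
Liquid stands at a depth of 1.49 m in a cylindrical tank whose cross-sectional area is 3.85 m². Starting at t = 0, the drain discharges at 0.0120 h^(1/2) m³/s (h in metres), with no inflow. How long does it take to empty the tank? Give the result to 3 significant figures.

Accumulation of liquid (constant cross-section A): A dh/dt = −0.0120 √h.
∫ h^(−1/2) dh = −(0.0120/A) ∫ dt, giving 2√h = 2√h₀ − (0.0120/A) t.
Tank is empty when √h = 0: t_empty = 2A√h₀/0.0120.
t_empty = 2·3.85·√1.49/0.0120 = 7.7000·1.2207/0.0120 = 783.25 s.

783 s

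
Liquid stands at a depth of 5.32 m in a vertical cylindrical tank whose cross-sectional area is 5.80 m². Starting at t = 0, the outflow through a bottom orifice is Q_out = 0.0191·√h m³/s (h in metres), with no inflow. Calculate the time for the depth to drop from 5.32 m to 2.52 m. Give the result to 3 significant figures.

Unsteady balance on liquid volume: A dh/dt = −0.0191 √h.
Separate and integrate: 2(√h − √h₀) = −(0.0191/A) t.
t = 2A(√h₀ − √h)/0.0191 = 2·5.80·(√5.32 − √2.52)/0.0191
  = 11.600 × (2.3065 − 1.5875) / 0.0191 = 436.71 s.

437 s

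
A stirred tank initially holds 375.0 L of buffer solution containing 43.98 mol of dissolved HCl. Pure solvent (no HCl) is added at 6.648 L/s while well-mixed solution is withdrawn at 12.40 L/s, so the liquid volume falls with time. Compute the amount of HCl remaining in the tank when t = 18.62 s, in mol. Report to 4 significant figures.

21.30 mol

Total volume: dV/dt = Q_in − Q_out = -5.75200 L/s, so V(t) = 375.0 − 5.75200 t and V(18.62) = 267.898 L.
No HCl enters, so dm/dt = −Q_out · (m/V).
dm/m = −Q_out dt/(V₀ − 5.75200 t); integrating gives ln(m/m₀) = −(Q_out/(Q_in−Q_out)) ln(V/V₀).
m = m₀ (V₀/V)^(Q_out/(Q_in−Q_out)) = 43.98 × (375.0/267.898)^(-2.15577) = 21.2999 mol.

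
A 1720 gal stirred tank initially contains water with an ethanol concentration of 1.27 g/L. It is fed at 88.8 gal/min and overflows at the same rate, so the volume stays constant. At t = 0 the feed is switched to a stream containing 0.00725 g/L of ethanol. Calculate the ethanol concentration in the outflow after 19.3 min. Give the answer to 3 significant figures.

Unsteady species balance (constant V, well mixed): V dC/dt = Q(C_in − C).
So dC/dt = (C_in − C)/τ with τ = V/Q = 1720/88.8 = 19.369 min.
This is linear first-order; C(t) = C_in + (C₀ − C_in) e^(−t/τ).
C(19.3) = 0.00725 + (1.27 − 0.00725)·e^(−19.3/19.369) = 0.00725 + (1.2628)·0.36920 = 0.47346 g/L.

0.473 g/L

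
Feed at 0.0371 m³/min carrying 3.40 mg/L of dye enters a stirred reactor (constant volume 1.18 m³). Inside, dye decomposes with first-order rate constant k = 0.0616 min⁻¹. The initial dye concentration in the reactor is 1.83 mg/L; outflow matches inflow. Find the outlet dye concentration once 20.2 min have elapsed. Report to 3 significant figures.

V dC/dt = Q(C_in − C) − k V C.
dC/dt = (Q/V) C_in − (Q/V + k) C; effective rate a = Q/V + k = 0.031441 + 0.0616 = 0.093041 min⁻¹.
C_ss = Q C_in/(Q + kV) = 1.1489 mg/L; C(t) = C_ss + (C₀ − C_ss) e^(−a t).
C(20.2) = 1.1489 + (0.68106)·e^(−0.093041·20.2) = 1.1489 + (0.68106)·0.15268 = 1.2529 mg/L.

1.25 mg/L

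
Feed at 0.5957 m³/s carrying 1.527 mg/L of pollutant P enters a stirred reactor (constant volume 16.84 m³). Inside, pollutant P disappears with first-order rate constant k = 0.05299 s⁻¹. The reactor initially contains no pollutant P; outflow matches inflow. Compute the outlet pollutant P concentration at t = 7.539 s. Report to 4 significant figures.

V dC/dt = Q(C_in − C) − k V C.
This is linear with rate a = Q/V + k = 0.0883641 s⁻¹.
C_ss = Q C_in/(Q + kV) = 0.611292 mg/L; C(t) = C_ss + (C₀ − C_ss) e^(−a t).
C(7.539) = 0.611292 + (-0.611292)·e^(−0.0883641·7.539) = 0.611292 + (-0.611292)·0.513669 = 0.297290 mg/L.

0.2973 mg/L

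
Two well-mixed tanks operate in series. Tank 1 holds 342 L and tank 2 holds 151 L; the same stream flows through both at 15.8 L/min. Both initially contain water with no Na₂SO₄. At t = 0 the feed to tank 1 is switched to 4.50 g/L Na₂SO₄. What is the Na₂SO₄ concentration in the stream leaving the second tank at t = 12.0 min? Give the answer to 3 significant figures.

Each tank obeys Vᵢ dCᵢ/dt = Q(Cᵢ₋₁ − Cᵢ), so τᵢ = Vᵢ/Q.
τ₁ = 342/15.8 = 21.646 min; τ₂ = 151/15.8 = 9.5570 min.
Tank 1: C₁ = C_in(1 − e^(−t/τ₁)). Tank 2 (τ₁ ≠ τ₂): C₂ = C_in[1 − (τ₁ e^(−t/τ₁) − τ₂ e^(−t/τ₂))/(τ₁ − τ₂)].
At t = 12.0: e^(−t/τ₁) = 0.57442, e^(−t/τ₂) = 0.28490.
C₂ = 4.50·[1 − (21.646·0.57442 − 9.5570·0.28490)/(12.089)] = 4.50·0.19668 = 0.88506 g/L.

0.885 g/L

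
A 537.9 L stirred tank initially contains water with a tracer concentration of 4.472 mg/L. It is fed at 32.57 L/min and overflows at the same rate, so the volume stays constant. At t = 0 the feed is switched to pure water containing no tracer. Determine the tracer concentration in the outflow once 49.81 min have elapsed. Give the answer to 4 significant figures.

0.2191 mg/L

Unsteady species balance (constant V, well mixed): V dC/dt = Q(C_in − C).
So dC/dt = (C_in − C)/τ with τ = V/Q = 537.9/32.57 = 16.5152 min.
C approaches C_in exponentially: C(t) = C_in + (C₀ − C_in) e^(−t/τ).
C(49.81) = 0 + (4.472 − 0)·e^(−49.81/16.5152) = 0 + (4.47200)·0.0489963 = 0.219112 mg/L.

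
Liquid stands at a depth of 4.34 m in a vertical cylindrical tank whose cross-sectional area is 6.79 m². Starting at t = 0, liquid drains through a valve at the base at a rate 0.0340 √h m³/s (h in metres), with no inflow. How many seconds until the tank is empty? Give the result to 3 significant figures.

A dh/dt = −Q_out = −0.0340 √h.
Separate and integrate: 2(√h − √h₀) = −(0.0340/A) t.
Tank is empty when √h = 0: t_empty = 2A√h₀/0.0340.
t_empty = 2·6.79·√4.34/0.0340 = 13.580·2.0833/0.0340 = 832.08 s.

832 s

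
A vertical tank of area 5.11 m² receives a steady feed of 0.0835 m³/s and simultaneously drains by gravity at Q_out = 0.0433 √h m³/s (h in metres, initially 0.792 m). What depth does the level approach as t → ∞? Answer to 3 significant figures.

Unsteady balance on liquid volume: A dh/dt = Q_in − 0.0433 √h. At steady state dh/dt = 0:
Q_in = 0.0433 √h_ss ⇒ √h_ss = 0.0835/0.0433 = 1.9284.
h_ss = 1.9284² = 3.7188 m. (Since h₀ = 0.792 m < h_ss, the level will rise toward this value.)

3.72 m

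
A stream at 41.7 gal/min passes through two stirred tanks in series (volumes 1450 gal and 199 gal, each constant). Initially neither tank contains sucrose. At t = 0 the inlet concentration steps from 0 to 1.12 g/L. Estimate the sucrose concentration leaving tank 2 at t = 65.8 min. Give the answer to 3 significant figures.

Time constants: τᵢ = Vᵢ/Q for each well-mixed tank.
τ₁ = 1450/41.7 = 34.772 min; τ₂ = 199/41.7 = 4.7722 min.
Tank 1: C₁ = C_in(1 − e^(−t/τ₁)). Tank 2 (τ₁ ≠ τ₂): C₂ = C_in[1 − (τ₁ e^(−t/τ₁) − τ₂ e^(−t/τ₂))/(τ₁ − τ₂)].
At t = 65.8: e^(−t/τ₁) = 0.15072, e^(−t/τ₂) = 1.0276e-06.
C₂ = 1.12·[1 − (34.772·0.15072 − 4.7722·1.0276e-06)/(30.000)] = 1.12·0.82530 = 0.92434 g/L.

0.924 g/L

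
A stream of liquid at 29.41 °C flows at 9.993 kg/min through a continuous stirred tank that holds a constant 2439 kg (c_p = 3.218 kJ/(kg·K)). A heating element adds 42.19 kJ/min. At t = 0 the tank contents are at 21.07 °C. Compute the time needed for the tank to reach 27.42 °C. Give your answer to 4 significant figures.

Unsteady energy balance on the tank contents: M c_p dT/dt = ṁ c_p (T_in − T) + 42.19.
τ = M/ṁ = 244.071 min; T_ss = T_in + Q̇/(ṁ c_p) = 30.7220 °C.
T(t) = T_ss + (T₀ − T_ss) e^(−t/τ). Set T = 27.42:
e^(−t/τ) = (27.42 − 30.7220)/(21.07 − 30.7220) = 0.342104
t = −244.071 · ln(0.342104) = 261.800 min.

261.8 min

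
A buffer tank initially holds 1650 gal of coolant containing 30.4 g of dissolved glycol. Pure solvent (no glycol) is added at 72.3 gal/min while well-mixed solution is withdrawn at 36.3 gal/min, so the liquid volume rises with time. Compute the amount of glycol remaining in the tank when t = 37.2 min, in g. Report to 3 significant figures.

Let m(t) be the amount of glycol. Volume: V(t) = V₀ + (Q_in − Q_out) t = 1650 + 36.000 t; V(37.2) = 2989.2 gal.
Solute balance: dm/dt = 0 − Q_out C = −Q_out m/V(t).
Separate: dm/m = −Q_out dt/V(t) ⇒ ln(m/m₀) = −(Q_out/(Q_in−Q_out)) ln(V/V₀).
m = m₀ (V₀/V)^(Q_out/(Q_in−Q_out)) = 30.4 × (1650/2989.2)^(1.0083) = 16.698 g.

16.7 g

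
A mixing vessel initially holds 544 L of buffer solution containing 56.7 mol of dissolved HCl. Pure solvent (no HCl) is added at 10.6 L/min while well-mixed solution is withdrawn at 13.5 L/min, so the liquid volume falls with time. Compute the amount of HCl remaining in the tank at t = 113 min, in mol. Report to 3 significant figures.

0.774 mol

Let m(t) be the amount of HCl. Volume: V(t) = V₀ + (Q_in − Q_out) t = 544 − 2.9000 t; V(113) = 216.30 L.
Solute balance: dm/dt = 0 − Q_out C = −Q_out m/V(t).
Separate: dm/m = −Q_out dt/V(t) ⇒ ln(m/m₀) = −(Q_out/(Q_in−Q_out)) ln(V/V₀).
m = m₀ (V₀/V)^(Q_out/(Q_in−Q_out)) = 56.7 × (544/216.30)^(-4.6552) = 0.77444 mol.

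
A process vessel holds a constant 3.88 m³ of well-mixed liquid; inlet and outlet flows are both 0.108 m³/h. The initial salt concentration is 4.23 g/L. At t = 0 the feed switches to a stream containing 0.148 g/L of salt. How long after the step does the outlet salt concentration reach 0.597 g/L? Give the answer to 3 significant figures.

Accumulation = in − out for the solute gives V dC/dt = Q(C_in − C), so τ = V/Q = 35.926 h.
C(t) = C_in + (C₀ − C_in) e^(−t/τ). Set C = 0.597 and solve for t:
e^(−t/τ) = (C − C_in)/(C₀ − C_in) = (0.597 − 0.148)/(4.23 − 0.148) = 0.11000
t = −τ ln(…) = 35.926 × 2.2073 = 79.300 h.

79.3 h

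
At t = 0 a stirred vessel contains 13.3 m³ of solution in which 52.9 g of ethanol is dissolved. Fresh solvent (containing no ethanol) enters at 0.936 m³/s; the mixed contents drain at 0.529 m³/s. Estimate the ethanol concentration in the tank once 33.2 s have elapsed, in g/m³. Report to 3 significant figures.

0.793 g/m³

Total volume: dV/dt = Q_in − Q_out = 0.40700 m³/s, so V(t) = 13.3 + 0.40700 t and V(33.2) = 26.812 m³.
No ethanol enters, so dm/dt = −Q_out · (m/V).
Separate: dm/m = −Q_out dt/V(t) ⇒ ln(m/m₀) = −(Q_out/(Q_in−Q_out)) ln(V/V₀).
m = m₀ (V₀/V)^(Q_out/(Q_in−Q_out)) = 52.9 × (13.3/26.812)^(1.2998) = 21.267 g.
C = m/V = 21.267/26.812 = 0.79317 g/m³.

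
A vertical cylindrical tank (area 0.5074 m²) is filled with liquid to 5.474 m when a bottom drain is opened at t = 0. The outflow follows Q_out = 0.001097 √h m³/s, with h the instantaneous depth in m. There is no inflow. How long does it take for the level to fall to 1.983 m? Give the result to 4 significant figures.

Accumulation of liquid (constant cross-section A): A dh/dt = −0.001097 √h.
Separate and integrate: 2(√h − √h₀) = −(0.001097/A) t.
t = 2A(√h₀ − √h)/0.001097 = 2·0.5074·(√5.474 − √1.983)/0.001097
  = 1.01480 × (2.33966 − 1.40819) / 0.001097 = 861.671 s.

861.7 s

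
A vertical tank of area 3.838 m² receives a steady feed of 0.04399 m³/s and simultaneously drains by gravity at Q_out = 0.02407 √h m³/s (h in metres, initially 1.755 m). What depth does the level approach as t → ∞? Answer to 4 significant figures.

3.340 m

Level balance: A dh/dt = 0.04399 − 0.02407 √h. Setting dh/dt = 0:
Q_in = 0.02407 √h_ss ⇒ √h_ss = 0.04399/0.02407 = 1.82759.
h_ss = 1.82759² = 3.34007 m. (Since h₀ = 1.755 m < h_ss, the level will rise toward this value.)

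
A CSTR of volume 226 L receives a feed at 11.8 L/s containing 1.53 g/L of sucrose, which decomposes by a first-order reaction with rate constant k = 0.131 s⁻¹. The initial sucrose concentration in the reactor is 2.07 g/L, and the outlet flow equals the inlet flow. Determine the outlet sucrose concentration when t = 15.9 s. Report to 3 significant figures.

0.525 g/L

V dC/dt = Q(C_in − C) − k V C.
dC/dt = (Q/V) C_in − (Q/V + k) C; effective rate a = Q/V + k = 0.052212 + 0.131 = 0.18321 s⁻¹.
C_ss = Q C_in/(Q + kV) = 0.43602 g/L; C(t) = C_ss + (C₀ − C_ss) e^(−a t).
C(15.9) = 0.43602 + (1.6340)·e^(−0.18321·15.9) = 0.43602 + (1.6340)·0.054308 = 0.52476 g/L.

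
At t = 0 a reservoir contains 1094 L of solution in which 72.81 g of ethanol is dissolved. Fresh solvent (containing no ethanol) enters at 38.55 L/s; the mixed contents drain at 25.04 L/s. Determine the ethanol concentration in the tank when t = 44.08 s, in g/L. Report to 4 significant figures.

0.01926 g/L

Let m(t) be the amount of ethanol. Volume: V(t) = V₀ + (Q_in − Q_out) t = 1094 + 13.5100 t; V(44.08) = 1689.52 L.
Species balance (pure solvent in): dm/dt = −Q_out · m/V(t).
Separate: dm/m = −Q_out dt/V(t) ⇒ ln(m/m₀) = −(Q_out/(Q_in−Q_out)) ln(V/V₀).
m = m₀ (V₀/V)^(Q_out/(Q_in−Q_out)) = 72.81 × (1094/1689.52)^(1.85344) = 32.5358 g.
C = m/V = 32.5358/1689.52 = 0.0192574 g/L.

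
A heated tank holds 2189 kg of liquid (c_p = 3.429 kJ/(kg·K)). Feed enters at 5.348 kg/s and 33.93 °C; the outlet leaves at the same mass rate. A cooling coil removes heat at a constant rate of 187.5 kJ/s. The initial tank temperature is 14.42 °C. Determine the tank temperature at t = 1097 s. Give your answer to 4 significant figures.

23.07 °C

First-law balance (no shaft work): M c_p dT/dt = ṁ c_p (T_in − T) − 187.5.
τ = M/ṁ = 409.312 s; T_ss = T_in − Q̇/(ṁ c_p) = 33.93 − 187.5/(5.348·3.429) = 23.7055 °C.
Solution: T(t) = T_ss + (T₀ − T_ss) e^(−t/τ).
T(1097) = 23.7055 + (-9.28549)·e^(−1097/409.312) = 23.7055 + (-9.28549)·0.0685558 = 23.0689 °C.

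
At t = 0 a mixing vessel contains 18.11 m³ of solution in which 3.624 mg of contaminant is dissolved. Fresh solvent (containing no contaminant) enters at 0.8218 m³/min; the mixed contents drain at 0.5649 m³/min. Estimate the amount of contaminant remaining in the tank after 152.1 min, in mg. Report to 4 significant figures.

Let m(t) be the amount of contaminant. Volume: V(t) = V₀ + (Q_in − Q_out) t = 18.11 + 0.256900 t; V(152.1) = 57.1845 m³.
Species balance (pure solvent in): dm/dt = −Q_out · m/V(t).
Separate: dm/m = −Q_out dt/V(t) ⇒ ln(m/m₀) = −(Q_out/(Q_in−Q_out)) ln(V/V₀).
m = m₀ (V₀/V)^(Q_out/(Q_in−Q_out)) = 3.624 × (18.11/57.1845)^(2.19891) = 0.289162 mg.

0.2892 mg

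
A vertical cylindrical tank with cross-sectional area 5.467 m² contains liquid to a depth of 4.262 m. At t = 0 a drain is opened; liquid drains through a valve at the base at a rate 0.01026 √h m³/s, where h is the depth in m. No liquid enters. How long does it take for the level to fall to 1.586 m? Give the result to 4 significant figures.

858.0 s

With no inflow, A dh/dt = −0.01026 √h.
This is separable: 2 d(√h)/dt = −0.01026/A, so √h = √h₀ − (0.01026/(2A)) t.
t = 2A(√h₀ − √h)/0.01026 = 2·5.467·(√4.262 − √1.586)/0.01026
  = 10.9340 × (2.06446 − 1.25936) / 0.01026 = 857.985 s.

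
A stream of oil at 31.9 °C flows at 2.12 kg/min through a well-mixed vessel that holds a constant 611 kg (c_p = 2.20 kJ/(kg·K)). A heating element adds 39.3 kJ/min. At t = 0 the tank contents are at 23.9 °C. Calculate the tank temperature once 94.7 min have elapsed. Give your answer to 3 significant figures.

28.5 °C

M c_p dT/dt = ṁ c_p (T_in − T) + Q̇.
τ = M/ṁ = 288.21 min; T_ss = T_in + Q̇/(ṁ c_p) = 31.9 + 39.3/(2.12·2.20) = 40.326 °C.
Solution: T(t) = T_ss + (T₀ − T_ss) e^(−t/τ).
T(94.7) = 40.326 + (-16.426)·e^(−94.7/288.21) = 40.326 + (-16.426)·0.71994 = 28.500 °C.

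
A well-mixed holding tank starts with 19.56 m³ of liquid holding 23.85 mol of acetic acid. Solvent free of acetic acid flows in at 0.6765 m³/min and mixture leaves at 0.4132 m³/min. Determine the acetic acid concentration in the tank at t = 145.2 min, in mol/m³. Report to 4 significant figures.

0.07538 mol/m³

Total volume: dV/dt = Q_in − Q_out = 0.263300 m³/min, so V(t) = 19.56 + 0.263300 t and V(145.2) = 57.7912 m³.
Solute balance: dm/dt = 0 − Q_out C = −Q_out m/V(t).
dm/m = −Q_out dt/(V₀ + 0.263300 t); integrating gives ln(m/m₀) = −(Q_out/(Q_in−Q_out)) ln(V/V₀).
m = m₀ (V₀/V)^(Q_out/(Q_in−Q_out)) = 23.85 × (19.56/57.7912)^(1.56931) = 4.35651 mol.
C = m/V = 4.35651/57.7912 = 0.0753836 mol/m³.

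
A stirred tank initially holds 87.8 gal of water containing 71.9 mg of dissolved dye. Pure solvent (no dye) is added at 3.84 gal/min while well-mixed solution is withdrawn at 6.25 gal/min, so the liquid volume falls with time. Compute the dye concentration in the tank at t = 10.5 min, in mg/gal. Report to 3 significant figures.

0.476 mg/gal

Let m(t) be the amount of dye. Volume: V(t) = V₀ + (Q_in − Q_out) t = 87.8 − 2.4100 t; V(10.5) = 62.495 gal.
Species balance (pure solvent in): dm/dt = −Q_out · m/V(t).
dm/m = −Q_out dt/(V₀ − 2.4100 t); integrating gives ln(m/m₀) = −(Q_out/(Q_in−Q_out)) ln(V/V₀).
m = m₀ (V₀/V)^(Q_out/(Q_in−Q_out)) = 71.9 × (87.8/62.495)^(-2.5934) = 29.773 mg.
C = m/V = 29.773/62.495 = 0.47640 mg/gal.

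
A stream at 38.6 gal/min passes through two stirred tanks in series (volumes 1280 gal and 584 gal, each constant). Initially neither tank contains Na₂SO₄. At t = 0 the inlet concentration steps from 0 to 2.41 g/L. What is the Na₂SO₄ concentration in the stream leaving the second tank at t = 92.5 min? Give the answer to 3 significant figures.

2.14 g/L

Species balance on tank i: dCᵢ/dt = (Cᵢ₋₁ − Cᵢ)/τᵢ with τᵢ = Vᵢ/Q.
τ₁ = 1280/38.6 = 33.161 min; τ₂ = 584/38.6 = 15.130 min.
Solving the cascade with C₁(0)=C₂(0)=0 gives C₂(t) = C_in[1 − (τ₁ e^(−t/τ₁) − τ₂ e^(−t/τ₂))/(τ₁ − τ₂)].
At t = 92.5: e^(−t/τ₁) = 0.061455, e^(−t/τ₂) = 0.0022120.
C₂ = 2.41·[1 − (33.161·0.061455 − 15.130·0.0022120)/(18.031)] = 2.41·0.88884 = 2.1421 g/L.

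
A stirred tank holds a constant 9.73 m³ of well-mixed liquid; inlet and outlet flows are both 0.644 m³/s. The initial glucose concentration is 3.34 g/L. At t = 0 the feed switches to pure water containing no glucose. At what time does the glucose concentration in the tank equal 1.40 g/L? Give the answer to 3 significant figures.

13.1 s

Mass balance on the solute (V constant): V dC/dt = Q(C_in − C), so τ = V/Q = 15.109 s.
C(t) = C_in + (C₀ − C_in) e^(−t/τ). Set C = 1.40 and solve for t:
e^(−t/τ) = (C − C_in)/(C₀ − C_in) = (1.40 − 0)/(3.34 − 0) = 0.41916
t = −τ ln(…) = 15.109 × 0.86950 = 13.137 s.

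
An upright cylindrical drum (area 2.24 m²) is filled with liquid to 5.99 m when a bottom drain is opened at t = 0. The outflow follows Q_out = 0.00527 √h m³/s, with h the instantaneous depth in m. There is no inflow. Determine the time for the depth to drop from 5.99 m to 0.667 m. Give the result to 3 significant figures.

A dh/dt = −Q_out = −0.00527 √h.
This is separable: 2 d(√h)/dt = −0.00527/A, so √h = √h₀ − (0.00527/(2A)) t.
t = 2A(√h₀ − √h)/0.00527 = 2·2.24·(√5.99 − √0.667)/0.00527
  = 4.4800 × (2.4474 − 0.81670) / 0.00527 = 1386.3 s.

1390 s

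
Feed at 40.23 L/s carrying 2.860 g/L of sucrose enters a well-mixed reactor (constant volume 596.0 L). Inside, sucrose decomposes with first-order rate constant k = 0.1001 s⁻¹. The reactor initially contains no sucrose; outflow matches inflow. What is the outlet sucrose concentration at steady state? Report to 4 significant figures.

1.152 g/L

Accumulation = in − out − consumed: V dC/dt = Q C_in − Q C − k V C.
Steady state (dC/dt = 0): C_ss = Q C_in/(Q + kV) = C_in/(1 + kV/Q).
C_ss = 40.23·2.860/(40.23 + 0.1001·596.0) = 115.058/99.8896 = 1.15185 g/L.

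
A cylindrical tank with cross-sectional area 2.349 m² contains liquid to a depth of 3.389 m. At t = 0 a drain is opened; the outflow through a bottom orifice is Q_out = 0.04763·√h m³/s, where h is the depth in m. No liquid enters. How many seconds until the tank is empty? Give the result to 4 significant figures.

A dh/dt = −Q_out = −0.04763 √h.
This is separable: 2 d(√h)/dt = −0.04763/A, so √h = √h₀ − (0.04763/(2A)) t.
Set h = 0: 2√h₀ = (0.04763/A) t_empty ⇒ t_empty = 2A√h₀/0.04763.
t_empty = 2·2.349·√3.389/0.04763 = 4.69800·1.84092/0.04763 = 181.580 s.

181.6 s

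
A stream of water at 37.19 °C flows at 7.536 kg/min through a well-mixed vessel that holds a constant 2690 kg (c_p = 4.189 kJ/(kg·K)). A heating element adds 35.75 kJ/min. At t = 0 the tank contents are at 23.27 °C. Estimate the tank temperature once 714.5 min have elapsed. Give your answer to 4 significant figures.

36.29 °C

M c_p dT/dt = ṁ c_p (T_in − T) + Q̇.
τ = M/ṁ = 356.953 min; T_ss = T_in + Q̇/(ṁ c_p) = 37.19 + 35.75/(7.536·4.189) = 38.3225 °C.
This is linear first-order; T(t) = T_ss + (T₀ − T_ss) e^(−t/τ).
T(714.5) = 38.3225 + (-15.0525)·e^(−714.5/356.953) = 38.3225 + (-15.0525)·0.135110 = 36.2887 °C.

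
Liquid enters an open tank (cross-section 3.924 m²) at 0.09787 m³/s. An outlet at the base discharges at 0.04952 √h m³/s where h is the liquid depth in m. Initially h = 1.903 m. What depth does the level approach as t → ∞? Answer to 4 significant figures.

A dh/dt = Q_in − 0.04952 √h. Steady state requires inflow = outflow:
Q_in = 0.04952 √h_ss ⇒ √h_ss = 0.09787/0.04952 = 1.97637.
h_ss = 1.97637² = 3.90605 m. (Since h₀ = 1.903 m < h_ss, the level will rise toward this value.)

3.906 m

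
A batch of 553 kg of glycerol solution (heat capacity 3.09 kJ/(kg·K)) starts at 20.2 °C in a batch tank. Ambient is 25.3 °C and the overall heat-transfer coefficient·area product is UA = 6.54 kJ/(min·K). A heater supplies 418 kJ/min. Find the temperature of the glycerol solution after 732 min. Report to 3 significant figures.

M c_p dT/dt = −UA(T − T_amb) + Q̇.
dT/dt = (T_ss − T)/τ with T_ss = T_amb + Q̇/UA = 25.3 + 418/6.54 = 89.214 °C, τ = M c_p/UA = 553·3.09/6.54 = 261.28 min.
T approaches T_ss exponentially: T(t) = T_ss + (T₀ − T_ss) e^(−t/τ).
T(732) = 89.214 + (-69.014)·0.060713 = 85.024 °C.

85.0 °C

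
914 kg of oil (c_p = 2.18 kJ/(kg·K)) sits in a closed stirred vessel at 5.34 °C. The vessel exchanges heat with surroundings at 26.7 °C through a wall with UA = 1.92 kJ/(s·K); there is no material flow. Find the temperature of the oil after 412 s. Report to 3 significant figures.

Energy balance: M c_p dT/dt = −UA(T − T_amb).
dT/dt = (T_ss − T)/τ with T_ss = T_amb = 26.700 °C, τ = M c_p/UA = 914·2.18/1.92 = 1037.8 s.
Solution: T(t) = T_ss + (T₀ − T_ss) e^(−t/τ).
T(412) = 26.700 + (-21.360)·0.67233 = 12.339 °C.

12.3 °C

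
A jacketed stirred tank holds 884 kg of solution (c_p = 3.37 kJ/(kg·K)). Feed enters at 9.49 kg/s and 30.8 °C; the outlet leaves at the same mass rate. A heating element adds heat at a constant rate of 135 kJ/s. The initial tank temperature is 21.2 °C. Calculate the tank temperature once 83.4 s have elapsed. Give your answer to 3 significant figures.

29.4 °C

M c_p dT/dt = ṁ c_p (T_in − T) + Q̇.
Rearrange: dT/dt = (T_ss − T)/τ with τ = M/ṁ = 93.151 s and T_ss = T_in + Q̇/(ṁ c_p) = 35.021 °C.
T approaches T_ss exponentially: T(t) = T_ss + (T₀ − T_ss) e^(−t/τ).
T(83.4) = 35.021 + (-13.821)·e^(−83.4/93.151) = 35.021 + (-13.821)·0.40848 = 29.376 °C.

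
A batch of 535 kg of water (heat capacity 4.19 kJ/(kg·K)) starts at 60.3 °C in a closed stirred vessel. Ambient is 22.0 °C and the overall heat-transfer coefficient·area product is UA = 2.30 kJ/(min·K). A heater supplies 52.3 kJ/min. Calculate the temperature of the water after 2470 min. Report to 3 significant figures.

46.0 °C

Lumped-capacitance energy balance: M c_p dT/dt = UA(T_amb − T) + Q̇.
dT/dt = (T_ss − T)/τ with T_ss = T_amb + Q̇/UA = 22.0 + 52.3/2.30 = 44.739 °C, τ = M c_p/UA = 535·4.19/2.30 = 974.63 min.
Integrating: T(t) = T_ss + (T₀ − T_ss) e^(−t/τ).
T(2470) = 44.739 + (15.561)·0.079318 = 45.973 °C.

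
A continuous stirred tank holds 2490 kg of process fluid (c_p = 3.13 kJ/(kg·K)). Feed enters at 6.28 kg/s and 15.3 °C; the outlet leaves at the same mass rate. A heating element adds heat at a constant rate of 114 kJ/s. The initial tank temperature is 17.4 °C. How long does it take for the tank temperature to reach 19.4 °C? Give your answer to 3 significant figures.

308 s

M c_p dT/dt = ṁ c_p (T_in − T) + Q̇.
τ = M/ṁ = 396.50 s; T_ss = T_in + Q̇/(ṁ c_p) = 21.100 °C.
T(t) = T_ss + (T₀ − T_ss) e^(−t/τ). Set T = 19.4:
e^(−t/τ) = (19.4 − 21.100)/(17.4 − 21.100) = 0.45941
t = −396.50 · ln(0.45941) = 308.40 s.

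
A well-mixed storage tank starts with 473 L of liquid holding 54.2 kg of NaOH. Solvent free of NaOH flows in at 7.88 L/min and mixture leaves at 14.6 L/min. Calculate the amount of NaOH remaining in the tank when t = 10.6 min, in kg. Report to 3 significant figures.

38.0 kg

Total volume: dV/dt = Q_in − Q_out = -6.7200 L/min, so V(t) = 473 − 6.7200 t and V(10.6) = 401.77 L.
Species balance (pure solvent in): dm/dt = −Q_out · m/V(t).
dm/m = −Q_out dt/(V₀ − 6.7200 t); integrating gives ln(m/m₀) = −(Q_out/(Q_in−Q_out)) ln(V/V₀).
m = m₀ (V₀/V)^(Q_out/(Q_in−Q_out)) = 54.2 × (473/401.77)^(-2.1726) = 38.018 kg.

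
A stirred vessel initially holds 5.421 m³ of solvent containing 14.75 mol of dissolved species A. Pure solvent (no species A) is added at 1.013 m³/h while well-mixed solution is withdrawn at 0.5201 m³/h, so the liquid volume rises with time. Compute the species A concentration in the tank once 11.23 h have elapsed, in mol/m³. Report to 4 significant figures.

0.6407 mol/m³

Total volume: dV/dt = Q_in − Q_out = 0.492900 m³/h, so V(t) = 5.421 + 0.492900 t and V(11.23) = 10.9563 m³.
Solute balance: dm/dt = 0 − Q_out C = −Q_out m/V(t).
dm/m = −Q_out dt/(V₀ + 0.492900 t); integrating gives ln(m/m₀) = −(Q_out/(Q_in−Q_out)) ln(V/V₀).
m = m₀ (V₀/V)^(Q_out/(Q_in−Q_out)) = 14.75 × (5.421/10.9563)^(1.05518) = 7.02014 mol.
C = m/V = 7.02014/10.9563 = 0.640742 mol/m³.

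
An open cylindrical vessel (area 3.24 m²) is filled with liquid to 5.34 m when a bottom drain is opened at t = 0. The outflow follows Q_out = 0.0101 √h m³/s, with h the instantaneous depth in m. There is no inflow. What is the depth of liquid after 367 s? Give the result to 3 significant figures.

3.02 m

With no inflow, A dh/dt = −0.0101 √h.
Separate and integrate: 2(√h − √h₀) = −(0.0101/A) t.
√h = √5.34 − 0.0101·367/(2·3.24) = 2.3108 − 0.57202 = 1.7388.
h = 1.7388² = 3.0235 m.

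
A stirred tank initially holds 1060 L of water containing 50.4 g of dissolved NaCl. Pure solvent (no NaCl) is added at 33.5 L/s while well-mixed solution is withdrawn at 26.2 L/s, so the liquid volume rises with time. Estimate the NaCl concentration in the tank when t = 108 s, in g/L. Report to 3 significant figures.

0.00371 g/L

Let m(t) be the amount of NaCl. Volume: V(t) = V₀ + (Q_in − Q_out) t = 1060 + 7.3000 t; V(108) = 1848.4 L.
Solute balance: dm/dt = 0 − Q_out C = −Q_out m/V(t).
Separate: dm/m = −Q_out dt/V(t) ⇒ ln(m/m₀) = −(Q_out/(Q_in−Q_out)) ln(V/V₀).
m = m₀ (V₀/V)^(Q_out/(Q_in−Q_out)) = 50.4 × (1060/1848.4)^(3.5890) = 6.8503 g.
C = m/V = 6.8503/1848.4 = 0.0037061 g/L.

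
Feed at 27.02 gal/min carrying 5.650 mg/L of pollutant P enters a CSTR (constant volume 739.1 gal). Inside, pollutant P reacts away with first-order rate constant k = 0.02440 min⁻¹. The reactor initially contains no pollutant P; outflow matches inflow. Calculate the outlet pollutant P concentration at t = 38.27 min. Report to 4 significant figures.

3.060 mg/L

Species balance: V dC/dt = Q C_in − Q C − k V C.
dC/dt = (Q/V) C_in − (Q/V + k) C; effective rate a = Q/V + k = 0.0365580 + 0.02440 = 0.0609580 min⁻¹.
C_ss = Q C_in/(Q + kV) = 3.38844 mg/L; C(t) = C_ss + (C₀ − C_ss) e^(−a t).
C(38.27) = 3.38844 + (-3.38844)·e^(−0.0609580·38.27) = 3.38844 + (-3.38844)·0.0970177 = 3.05970 mg/L.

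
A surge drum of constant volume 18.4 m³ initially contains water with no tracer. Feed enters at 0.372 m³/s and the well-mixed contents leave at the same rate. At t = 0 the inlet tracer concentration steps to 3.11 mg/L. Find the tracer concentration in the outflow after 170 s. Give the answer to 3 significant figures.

Transient balance on the dissolved component: V dC/dt = Q(C_in − C).
Rewrite as dC/dt + C/τ = C_in/τ, τ = V/Q = 49.462 s.
This is linear first-order; C(t) = C_in + (C₀ − C_in) e^(−t/τ).
C(170) = 3.11 + (0 − 3.11)·e^(−170/49.462) = 3.11 + (-3.1100)·0.032162 = 3.0100 mg/L.

3.01 mg/L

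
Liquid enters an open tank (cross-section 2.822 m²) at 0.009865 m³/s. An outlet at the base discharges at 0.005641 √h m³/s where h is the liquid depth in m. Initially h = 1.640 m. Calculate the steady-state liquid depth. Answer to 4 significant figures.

3.058 m

Level balance: A dh/dt = 0.009865 − 0.005641 √h. Setting dh/dt = 0:
Q_in = 0.005641 √h_ss ⇒ √h_ss = 0.009865/0.005641 = 1.74880.
h_ss = 1.74880² = 3.05831 m. (Since h₀ = 1.640 m < h_ss, the level will rise toward this value.)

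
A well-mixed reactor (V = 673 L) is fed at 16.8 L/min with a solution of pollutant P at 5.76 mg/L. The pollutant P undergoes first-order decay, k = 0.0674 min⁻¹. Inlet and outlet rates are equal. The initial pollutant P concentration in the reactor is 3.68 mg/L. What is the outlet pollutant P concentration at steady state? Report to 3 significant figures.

1.56 mg/L

V dC/dt = Q(C_in − C) − k V C.
At steady state: 0 = Q C_in − (Q + kV) C_ss, so C_ss = Q C_in/(Q + kV).
C_ss = 16.8·5.76/(16.8 + 0.0674·673) = 96.768/62.160 = 1.5568 mg/L.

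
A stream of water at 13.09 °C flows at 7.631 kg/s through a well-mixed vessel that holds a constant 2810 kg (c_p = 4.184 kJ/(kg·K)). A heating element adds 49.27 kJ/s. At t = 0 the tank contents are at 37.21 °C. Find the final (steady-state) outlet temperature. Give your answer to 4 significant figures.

M c_p dT/dt = ṁ c_p (T_in − T) + Q̇.
At steady state dT/dt = 0 ⇒ T_ss = T_in + Q̇/(ṁ c_p) = 13.09 + 49.27/(7.631·4.184) = 14.6332 °C.

14.63 °C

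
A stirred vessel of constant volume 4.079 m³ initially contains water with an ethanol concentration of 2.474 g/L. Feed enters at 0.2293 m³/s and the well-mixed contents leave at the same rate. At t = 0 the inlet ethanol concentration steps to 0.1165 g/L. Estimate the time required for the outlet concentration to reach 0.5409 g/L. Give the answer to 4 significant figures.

30.50 s

Species balance: V dC/dt = Q(C_in − C) ⇒ τ = V/Q = 17.7889 s.
C(t) = C_in + (C₀ − C_in) e^(−t/τ). Set C = 0.5409 and solve for t:
e^(−t/τ) = (C − C_in)/(C₀ − C_in) = (0.5409 − 0.1165)/(2.474 − 0.1165) = 0.180021
t = −τ ln(…) = 17.7889 × 1.71468 = 30.5023 s.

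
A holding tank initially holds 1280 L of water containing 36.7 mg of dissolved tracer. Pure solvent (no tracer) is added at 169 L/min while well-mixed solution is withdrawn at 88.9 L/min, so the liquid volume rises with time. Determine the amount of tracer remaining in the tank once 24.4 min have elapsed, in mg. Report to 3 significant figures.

13.1 mg

Let m(t) be the amount of tracer. Volume: V(t) = V₀ + (Q_in − Q_out) t = 1280 + 80.100 t; V(24.4) = 3234.4 L.
Solute balance: dm/dt = 0 − Q_out C = −Q_out m/V(t).
dm/m = −Q_out dt/(V₀ + 80.100 t); integrating gives ln(m/m₀) = −(Q_out/(Q_in−Q_out)) ln(V/V₀).
m = m₀ (V₀/V)^(Q_out/(Q_in−Q_out)) = 36.7 × (1280/3234.4)^(1.1099) = 13.117 mg.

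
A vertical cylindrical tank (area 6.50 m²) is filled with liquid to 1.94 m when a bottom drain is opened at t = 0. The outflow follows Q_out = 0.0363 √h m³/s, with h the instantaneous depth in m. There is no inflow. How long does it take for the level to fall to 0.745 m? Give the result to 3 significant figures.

With no inflow, A dh/dt = −0.0363 √h.
Separate and integrate: 2(√h − √h₀) = −(0.0363/A) t.
t = 2A(√h₀ − √h)/0.0363 = 2·6.50·(√1.94 − √0.745)/0.0363
  = 13.000 × (1.3928 − 0.86313) / 0.0363 = 189.70 s.

190 s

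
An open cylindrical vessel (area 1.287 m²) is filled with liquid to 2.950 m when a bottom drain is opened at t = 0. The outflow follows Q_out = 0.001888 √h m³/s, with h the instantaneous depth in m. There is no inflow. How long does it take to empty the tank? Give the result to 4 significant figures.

2342 s

Volume balance on the tank: A dh/dt = −0.001888 √h.
∫ h^(−1/2) dh = −(0.001888/A) ∫ dt, giving 2√h = 2√h₀ − (0.001888/A) t.
Tank is empty when √h = 0: t_empty = 2A√h₀/0.001888.
t_empty = 2·1.287·√2.950/0.001888 = 2.57400·1.71756/0.001888 = 2341.63 s.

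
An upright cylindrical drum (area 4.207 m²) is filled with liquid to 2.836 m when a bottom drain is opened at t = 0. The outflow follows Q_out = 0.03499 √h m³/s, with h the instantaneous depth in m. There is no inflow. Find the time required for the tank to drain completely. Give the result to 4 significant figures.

Mass balance (ρ constant): A dh/dt = −0.03499 √h.
This is separable: 2 d(√h)/dt = −0.03499/A, so √h = √h₀ − (0.03499/(2A)) t.
Set h = 0: 2√h₀ = (0.03499/A) t_empty ⇒ t_empty = 2A√h₀/0.03499.
t_empty = 2·4.207·√2.836/0.03499 = 8.41400·1.68404/0.03499 = 404.960 s.

405.0 s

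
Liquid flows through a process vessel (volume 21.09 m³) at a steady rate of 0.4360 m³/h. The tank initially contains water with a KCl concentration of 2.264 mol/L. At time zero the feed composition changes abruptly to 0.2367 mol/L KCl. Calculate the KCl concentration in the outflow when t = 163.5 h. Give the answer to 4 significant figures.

Accumulation = in − out for the solute gives V dC/dt = Q(C_in − C).
So dC/dt = (C_in − C)/τ with τ = V/Q = 21.09/0.4360 = 48.3716 h.
C approaches C_in exponentially: C(t) = C_in + (C₀ − C_in) e^(−t/τ).
C(163.5) = 0.2367 + (2.264 − 0.2367)·e^(−163.5/48.3716) = 0.2367 + (2.02730)·0.0340445 = 0.305719 mol/L.

0.3057 mol/L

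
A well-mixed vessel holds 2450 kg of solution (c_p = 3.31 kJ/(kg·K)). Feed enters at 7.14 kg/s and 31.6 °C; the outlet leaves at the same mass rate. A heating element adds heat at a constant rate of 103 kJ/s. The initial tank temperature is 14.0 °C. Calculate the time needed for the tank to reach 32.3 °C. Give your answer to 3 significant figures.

615 s

M c_p dT/dt = ṁ c_p (T_in − T) + Q̇.
τ = M/ṁ = 343.14 s; T_ss = T_in + Q̇/(ṁ c_p) = 35.958 °C.
T(t) = T_ss + (T₀ − T_ss) e^(−t/τ). Set T = 32.3:
e^(−t/τ) = (32.3 − 35.958)/(14.0 − 35.958) = 0.16660
t = −343.14 · ln(0.16660) = 614.96 s.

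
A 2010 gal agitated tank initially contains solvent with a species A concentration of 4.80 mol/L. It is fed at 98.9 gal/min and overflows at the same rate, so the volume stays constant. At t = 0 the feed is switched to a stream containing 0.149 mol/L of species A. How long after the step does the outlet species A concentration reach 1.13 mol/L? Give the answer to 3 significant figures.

31.6 min

Species balance: V dC/dt = Q(C_in − C) ⇒ τ = V/Q = 20.324 min.
C(t) = C_in + (C₀ − C_in) e^(−t/τ). Set C = 1.13 and solve for t:
e^(−t/τ) = (C − C_in)/(C₀ − C_in) = (1.13 − 0.149)/(4.80 − 0.149) = 0.21092
t = −τ ln(…) = 20.324 × 1.5563 = 31.629 min.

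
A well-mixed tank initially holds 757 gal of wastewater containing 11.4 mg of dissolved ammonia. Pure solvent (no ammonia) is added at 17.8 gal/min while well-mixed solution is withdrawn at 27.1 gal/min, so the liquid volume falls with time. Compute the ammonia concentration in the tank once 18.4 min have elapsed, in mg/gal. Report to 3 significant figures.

Let m(t) be the amount of ammonia. Volume: V(t) = V₀ + (Q_in − Q_out) t = 757 − 9.3000 t; V(18.4) = 585.88 gal.
Solute balance: dm/dt = 0 − Q_out C = −Q_out m/V(t).
Separate: dm/m = −Q_out dt/V(t) ⇒ ln(m/m₀) = −(Q_out/(Q_in−Q_out)) ln(V/V₀).
m = m₀ (V₀/V)^(Q_out/(Q_in−Q_out)) = 11.4 × (757/585.88)^(-2.9140) = 5.4028 mg.
C = m/V = 5.4028/585.88 = 0.0092216 mg/gal.

0.00922 mg/gal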